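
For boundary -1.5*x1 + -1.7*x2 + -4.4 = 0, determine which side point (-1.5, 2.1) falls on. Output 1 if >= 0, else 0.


Compute -1.5 * -1.5 + -1.7 * 2.1 + -4.4
= 2.25 + -3.57 + -4.4
= -5.72
Since -5.72 < 0, the point is on the negative side.

0


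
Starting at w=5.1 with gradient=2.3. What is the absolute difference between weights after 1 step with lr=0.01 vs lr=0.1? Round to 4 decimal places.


With lr=0.01: w_new = 5.1 - 0.01 * 2.3 = 5.077
With lr=0.1: w_new = 5.1 - 0.1 * 2.3 = 4.87
Absolute difference = |5.077 - 4.87|
= 0.2070

0.2070


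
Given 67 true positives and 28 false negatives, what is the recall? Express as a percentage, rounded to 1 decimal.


Recall = TP / (TP + FN) * 100
= 67 / (67 + 28)
= 67 / 95
= 0.7053
= 70.5%

70.5


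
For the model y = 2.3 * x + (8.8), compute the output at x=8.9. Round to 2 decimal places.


y = 2.3 * 8.9 + (8.8)
= 20.47 + (8.8)
= 29.27

29.27


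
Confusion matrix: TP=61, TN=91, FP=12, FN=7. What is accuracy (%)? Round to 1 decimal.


Accuracy = (TP + TN) / (TP + TN + FP + FN) * 100
= (61 + 91) / (61 + 91 + 12 + 7)
= 152 / 171
= 0.8889
= 88.9%

88.9


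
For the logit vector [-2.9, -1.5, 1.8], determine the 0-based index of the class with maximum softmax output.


Softmax is a monotonic transformation, so it preserves the argmax.
We need to find the index of the maximum logit.
Index 0: -2.9
Index 1: -1.5
Index 2: 1.8
Maximum logit = 1.8 at index 2

2


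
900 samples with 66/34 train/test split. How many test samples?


Train samples = 900 * 66% = 594
Test samples = 900 - 594
= 306

306


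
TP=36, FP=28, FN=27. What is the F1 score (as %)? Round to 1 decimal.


Precision = TP / (TP + FP) = 36 / 64 = 0.5625
Recall = TP / (TP + FN) = 36 / 63 = 0.5714
F1 = 2 * P * R / (P + R)
= 2 * 0.5625 * 0.5714 / (0.5625 + 0.5714)
= 0.6429 / 1.1339
= 0.5669
As percentage: 56.7%

56.7


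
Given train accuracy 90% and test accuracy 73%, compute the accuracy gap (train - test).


Gap = train_accuracy - test_accuracy
= 90 - 73
= 17%
This gap suggests the model is overfitting.

17


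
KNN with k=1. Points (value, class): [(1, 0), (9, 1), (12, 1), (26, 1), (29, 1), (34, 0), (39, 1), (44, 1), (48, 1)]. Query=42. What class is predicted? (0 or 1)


Distances from query 42:
Point 44 (class 1): distance = 2
K=1 nearest neighbors: classes = [1]
Votes for class 1: 1 / 1
Majority vote => class 1

1


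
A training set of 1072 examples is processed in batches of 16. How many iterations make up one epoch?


Iterations per epoch = dataset_size / batch_size
= 1072 / 16
= 67

67


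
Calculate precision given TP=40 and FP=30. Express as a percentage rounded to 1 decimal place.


Precision = TP / (TP + FP) * 100
= 40 / (40 + 30)
= 40 / 70
= 0.5714
= 57.1%

57.1


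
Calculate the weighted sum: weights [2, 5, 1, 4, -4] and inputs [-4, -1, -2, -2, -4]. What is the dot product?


Element-wise products:
2 * -4 = -8
5 * -1 = -5
1 * -2 = -2
4 * -2 = -8
-4 * -4 = 16
Sum = -8 + -5 + -2 + -8 + 16
= -7

-7


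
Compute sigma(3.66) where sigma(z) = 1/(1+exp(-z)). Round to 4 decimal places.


sigmoid(z) = 1 / (1 + exp(-z))
exp(-(3.66)) = exp(-3.66) = 0.0257
1 + 0.0257 = 1.0257
1 / 1.0257 = 0.9749

0.9749


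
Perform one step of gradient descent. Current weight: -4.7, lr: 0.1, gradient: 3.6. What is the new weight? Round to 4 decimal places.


w_new = w_old - lr * gradient
= -4.7 - 0.1 * 3.6
= -4.7 - (0.36)
= -5.0600

-5.0600


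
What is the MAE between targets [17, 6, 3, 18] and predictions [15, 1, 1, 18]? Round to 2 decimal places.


Absolute errors: [2, 5, 2, 0]
Sum of absolute errors = 9
MAE = 9 / 4 = 2.25

2.25


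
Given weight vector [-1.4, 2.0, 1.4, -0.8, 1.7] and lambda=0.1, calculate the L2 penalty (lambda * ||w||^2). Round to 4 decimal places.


Squaring each weight:
(-1.4)^2 = 1.96
2.0^2 = 4.0
1.4^2 = 1.96
(-0.8)^2 = 0.64
1.7^2 = 2.89
Sum of squares = 11.45
Penalty = 0.1 * 11.45 = 1.1450

1.1450


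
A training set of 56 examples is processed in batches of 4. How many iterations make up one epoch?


Iterations per epoch = dataset_size / batch_size
= 56 / 4
= 14

14


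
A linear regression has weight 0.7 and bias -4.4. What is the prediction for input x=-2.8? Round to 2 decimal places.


y = 0.7 * -2.8 + (-4.4)
= -1.96 + (-4.4)
= -6.36

-6.36


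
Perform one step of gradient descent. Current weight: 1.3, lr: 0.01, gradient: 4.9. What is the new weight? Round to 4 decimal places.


w_new = w_old - lr * gradient
= 1.3 - 0.01 * 4.9
= 1.3 - (0.049)
= 1.2510

1.2510


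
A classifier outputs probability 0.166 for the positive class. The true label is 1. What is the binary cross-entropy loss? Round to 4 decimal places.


For y=1: Loss = -log(p)
= -log(0.166)
= -(-1.7958)
= 1.7958

1.7958


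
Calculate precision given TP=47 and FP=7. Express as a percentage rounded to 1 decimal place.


Precision = TP / (TP + FP) * 100
= 47 / (47 + 7)
= 47 / 54
= 0.8704
= 87.0%

87.0


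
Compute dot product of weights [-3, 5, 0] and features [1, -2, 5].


Element-wise products:
-3 * 1 = -3
5 * -2 = -10
0 * 5 = 0
Sum = -3 + -10 + 0
= -13

-13


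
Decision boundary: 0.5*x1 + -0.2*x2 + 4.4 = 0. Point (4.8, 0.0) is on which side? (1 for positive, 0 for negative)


Compute 0.5 * 4.8 + -0.2 * 0.0 + 4.4
= 2.4 + -0.0 + 4.4
= 6.8
Since 6.8 >= 0, the point is on the positive side.

1


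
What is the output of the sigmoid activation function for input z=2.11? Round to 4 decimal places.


sigmoid(z) = 1 / (1 + exp(-z))
exp(-(2.11)) = exp(-2.11) = 0.1212
1 + 0.1212 = 1.1212
1 / 1.1212 = 0.8919

0.8919


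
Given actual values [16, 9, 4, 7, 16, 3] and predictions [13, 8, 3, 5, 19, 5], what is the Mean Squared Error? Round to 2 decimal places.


Differences: [3, 1, 1, 2, -3, -2]
Squared errors: [9, 1, 1, 4, 9, 4]
Sum of squared errors = 28
MSE = 28 / 6 = 4.67

4.67


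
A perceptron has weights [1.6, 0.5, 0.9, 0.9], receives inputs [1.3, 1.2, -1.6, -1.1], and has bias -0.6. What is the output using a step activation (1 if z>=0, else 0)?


z = w . x + b
= 1.6*1.3 + 0.5*1.2 + 0.9*-1.6 + 0.9*-1.1 + -0.6
= 2.08 + 0.6 + -1.44 + -0.99 + -0.6
= 0.25 + -0.6
= -0.35
Since z = -0.35 < 0, output = 0

0


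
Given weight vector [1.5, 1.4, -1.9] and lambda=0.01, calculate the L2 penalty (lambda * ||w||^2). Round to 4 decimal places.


Squaring each weight:
1.5^2 = 2.25
1.4^2 = 1.96
(-1.9)^2 = 3.61
Sum of squares = 7.82
Penalty = 0.01 * 7.82 = 0.0782

0.0782


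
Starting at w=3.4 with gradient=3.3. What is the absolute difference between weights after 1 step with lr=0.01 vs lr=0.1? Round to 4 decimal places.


With lr=0.01: w_new = 3.4 - 0.01 * 3.3 = 3.367
With lr=0.1: w_new = 3.4 - 0.1 * 3.3 = 3.07
Absolute difference = |3.367 - 3.07|
= 0.2970

0.2970


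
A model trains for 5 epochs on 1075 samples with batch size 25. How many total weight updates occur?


Iterations per epoch = 1075 / 25 = 43
Total updates = iterations_per_epoch * epochs
= 43 * 5
= 215

215


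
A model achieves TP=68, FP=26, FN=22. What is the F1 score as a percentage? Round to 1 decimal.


Precision = TP / (TP + FP) = 68 / 94 = 0.7234
Recall = TP / (TP + FN) = 68 / 90 = 0.7556
F1 = 2 * P * R / (P + R)
= 2 * 0.7234 * 0.7556 / (0.7234 + 0.7556)
= 1.0931 / 1.479
= 0.7391
As percentage: 73.9%

73.9


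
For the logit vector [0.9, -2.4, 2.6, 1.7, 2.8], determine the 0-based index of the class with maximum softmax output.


Softmax is a monotonic transformation, so it preserves the argmax.
We need to find the index of the maximum logit.
Index 0: 0.9
Index 1: -2.4
Index 2: 2.6
Index 3: 1.7
Index 4: 2.8
Maximum logit = 2.8 at index 4

4


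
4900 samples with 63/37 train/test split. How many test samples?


Train samples = 4900 * 63% = 3087
Test samples = 4900 - 3087
= 1813

1813


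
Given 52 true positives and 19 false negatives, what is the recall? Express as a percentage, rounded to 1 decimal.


Recall = TP / (TP + FN) * 100
= 52 / (52 + 19)
= 52 / 71
= 0.7324
= 73.2%

73.2


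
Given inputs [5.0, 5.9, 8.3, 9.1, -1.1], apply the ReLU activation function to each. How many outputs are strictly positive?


ReLU(x) = max(0, x) for each element:
ReLU(5.0) = 5.0
ReLU(5.9) = 5.9
ReLU(8.3) = 8.3
ReLU(9.1) = 9.1
ReLU(-1.1) = 0
Active neurons (>0): 4

4


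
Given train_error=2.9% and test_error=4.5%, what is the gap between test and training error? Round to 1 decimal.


Generalization gap = test_error - train_error
= 4.5 - 2.9
= 1.6%
A small gap suggests good generalization.

1.6


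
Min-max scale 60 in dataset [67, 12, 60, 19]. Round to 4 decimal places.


Min = 12, Max = 67
Range = 67 - 12 = 55
Scaled = (x - min) / (max - min)
= (60 - 12) / 55
= 48 / 55
= 0.8727

0.8727


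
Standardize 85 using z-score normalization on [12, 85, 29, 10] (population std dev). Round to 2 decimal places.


Mean = (12 + 85 + 29 + 10) / 4 = 34.0
Variance = sum((x_i - mean)^2) / n = 921.5
Std = sqrt(921.5) = 30.3562
Z = (x - mean) / std
= (85 - 34.0) / 30.3562
= 51.0 / 30.3562
= 1.68

1.68


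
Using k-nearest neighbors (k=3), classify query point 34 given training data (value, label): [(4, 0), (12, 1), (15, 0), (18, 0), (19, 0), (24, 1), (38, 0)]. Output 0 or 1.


Distances from query 34:
Point 38 (class 0): distance = 4
Point 24 (class 1): distance = 10
Point 19 (class 0): distance = 15
K=3 nearest neighbors: classes = [0, 1, 0]
Votes for class 1: 1 / 3
Majority vote => class 0

0


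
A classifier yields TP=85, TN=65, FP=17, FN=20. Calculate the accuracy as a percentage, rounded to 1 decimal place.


Accuracy = (TP + TN) / (TP + TN + FP + FN) * 100
= (85 + 65) / (85 + 65 + 17 + 20)
= 150 / 187
= 0.8021
= 80.2%

80.2


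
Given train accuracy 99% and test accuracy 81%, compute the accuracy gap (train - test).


Gap = train_accuracy - test_accuracy
= 99 - 81
= 18%
This gap suggests the model is overfitting.

18


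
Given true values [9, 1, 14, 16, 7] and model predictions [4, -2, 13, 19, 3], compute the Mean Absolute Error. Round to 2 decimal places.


Absolute errors: [5, 3, 1, 3, 4]
Sum of absolute errors = 16
MAE = 16 / 5 = 3.20

3.20


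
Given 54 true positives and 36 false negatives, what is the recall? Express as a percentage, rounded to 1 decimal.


Recall = TP / (TP + FN) * 100
= 54 / (54 + 36)
= 54 / 90
= 0.6
= 60.0%

60.0


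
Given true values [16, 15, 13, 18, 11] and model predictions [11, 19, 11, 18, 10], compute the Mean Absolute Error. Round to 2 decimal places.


Absolute errors: [5, 4, 2, 0, 1]
Sum of absolute errors = 12
MAE = 12 / 5 = 2.40

2.40


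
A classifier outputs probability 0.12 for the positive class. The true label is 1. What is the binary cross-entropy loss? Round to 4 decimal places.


For y=1: Loss = -log(p)
= -log(0.12)
= -(-2.1203)
= 2.1203

2.1203


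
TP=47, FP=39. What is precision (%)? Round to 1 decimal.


Precision = TP / (TP + FP) * 100
= 47 / (47 + 39)
= 47 / 86
= 0.5465
= 54.7%

54.7


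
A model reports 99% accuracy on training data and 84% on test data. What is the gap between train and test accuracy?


Gap = train_accuracy - test_accuracy
= 99 - 84
= 15%
This gap suggests the model is overfitting.

15


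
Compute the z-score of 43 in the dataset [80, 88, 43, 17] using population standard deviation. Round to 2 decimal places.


Mean = (80 + 88 + 43 + 17) / 4 = 57.0
Variance = sum((x_i - mean)^2) / n = 821.5
Std = sqrt(821.5) = 28.6618
Z = (x - mean) / std
= (43 - 57.0) / 28.6618
= -14.0 / 28.6618
= -0.49

-0.49


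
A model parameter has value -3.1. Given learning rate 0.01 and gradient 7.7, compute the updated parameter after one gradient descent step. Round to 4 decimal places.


w_new = w_old - lr * gradient
= -3.1 - 0.01 * 7.7
= -3.1 - (0.077)
= -3.1770

-3.1770


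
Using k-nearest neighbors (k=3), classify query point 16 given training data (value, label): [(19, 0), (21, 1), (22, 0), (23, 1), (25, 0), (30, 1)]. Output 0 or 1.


Distances from query 16:
Point 19 (class 0): distance = 3
Point 21 (class 1): distance = 5
Point 22 (class 0): distance = 6
K=3 nearest neighbors: classes = [0, 1, 0]
Votes for class 1: 1 / 3
Majority vote => class 0

0


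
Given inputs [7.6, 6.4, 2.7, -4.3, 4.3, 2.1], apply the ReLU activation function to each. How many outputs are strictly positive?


ReLU(x) = max(0, x) for each element:
ReLU(7.6) = 7.6
ReLU(6.4) = 6.4
ReLU(2.7) = 2.7
ReLU(-4.3) = 0
ReLU(4.3) = 4.3
ReLU(2.1) = 2.1
Active neurons (>0): 5

5


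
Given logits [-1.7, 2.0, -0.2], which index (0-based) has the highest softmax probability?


Softmax is a monotonic transformation, so it preserves the argmax.
We need to find the index of the maximum logit.
Index 0: -1.7
Index 1: 2.0
Index 2: -0.2
Maximum logit = 2.0 at index 1

1


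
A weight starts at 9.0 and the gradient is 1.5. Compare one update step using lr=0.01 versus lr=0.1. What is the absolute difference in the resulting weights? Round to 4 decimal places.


With lr=0.01: w_new = 9.0 - 0.01 * 1.5 = 8.985
With lr=0.1: w_new = 9.0 - 0.1 * 1.5 = 8.85
Absolute difference = |8.985 - 8.85|
= 0.1350

0.1350


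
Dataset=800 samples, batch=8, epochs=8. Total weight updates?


Iterations per epoch = 800 / 8 = 100
Total updates = iterations_per_epoch * epochs
= 100 * 8
= 800

800


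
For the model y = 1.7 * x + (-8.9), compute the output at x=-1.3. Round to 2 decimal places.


y = 1.7 * -1.3 + (-8.9)
= -2.21 + (-8.9)
= -11.11

-11.11


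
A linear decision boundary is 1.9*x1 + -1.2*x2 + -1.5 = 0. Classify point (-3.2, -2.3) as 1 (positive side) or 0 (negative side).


Compute 1.9 * -3.2 + -1.2 * -2.3 + -1.5
= -6.08 + 2.76 + -1.5
= -4.82
Since -4.82 < 0, the point is on the negative side.

0


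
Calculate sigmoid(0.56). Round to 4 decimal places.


sigmoid(z) = 1 / (1 + exp(-z))
exp(-(0.56)) = exp(-0.56) = 0.5712
1 + 0.5712 = 1.5712
1 / 1.5712 = 0.6365

0.6365


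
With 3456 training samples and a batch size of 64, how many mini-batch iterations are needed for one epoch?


Iterations per epoch = dataset_size / batch_size
= 3456 / 64
= 54

54


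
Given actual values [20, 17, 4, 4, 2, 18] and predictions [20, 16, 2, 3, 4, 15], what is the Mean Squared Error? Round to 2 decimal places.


Differences: [0, 1, 2, 1, -2, 3]
Squared errors: [0, 1, 4, 1, 4, 9]
Sum of squared errors = 19
MSE = 19 / 6 = 3.17

3.17


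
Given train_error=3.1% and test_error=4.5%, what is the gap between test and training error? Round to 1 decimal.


Generalization gap = test_error - train_error
= 4.5 - 3.1
= 1.4%
A small gap suggests good generalization.

1.4


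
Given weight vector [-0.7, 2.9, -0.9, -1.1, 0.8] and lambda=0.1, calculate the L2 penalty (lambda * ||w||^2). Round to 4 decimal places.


Squaring each weight:
(-0.7)^2 = 0.49
2.9^2 = 8.41
(-0.9)^2 = 0.81
(-1.1)^2 = 1.21
0.8^2 = 0.64
Sum of squares = 11.56
Penalty = 0.1 * 11.56 = 1.1560

1.1560


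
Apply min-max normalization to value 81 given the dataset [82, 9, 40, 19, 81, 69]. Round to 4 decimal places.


Min = 9, Max = 82
Range = 82 - 9 = 73
Scaled = (x - min) / (max - min)
= (81 - 9) / 73
= 72 / 73
= 0.9863

0.9863


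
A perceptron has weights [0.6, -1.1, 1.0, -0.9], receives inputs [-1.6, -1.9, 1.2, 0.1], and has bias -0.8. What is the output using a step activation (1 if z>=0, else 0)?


z = w . x + b
= 0.6*-1.6 + -1.1*-1.9 + 1.0*1.2 + -0.9*0.1 + -0.8
= -0.96 + 2.09 + 1.2 + -0.09 + -0.8
= 2.24 + -0.8
= 1.44
Since z = 1.44 >= 0, output = 1

1


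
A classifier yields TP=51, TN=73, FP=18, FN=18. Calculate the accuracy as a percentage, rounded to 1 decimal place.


Accuracy = (TP + TN) / (TP + TN + FP + FN) * 100
= (51 + 73) / (51 + 73 + 18 + 18)
= 124 / 160
= 0.775
= 77.5%

77.5


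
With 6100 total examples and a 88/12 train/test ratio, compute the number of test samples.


Train samples = 6100 * 88% = 5368
Test samples = 6100 - 5368
= 732

732


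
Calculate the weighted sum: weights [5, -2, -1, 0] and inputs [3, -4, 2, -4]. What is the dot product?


Element-wise products:
5 * 3 = 15
-2 * -4 = 8
-1 * 2 = -2
0 * -4 = 0
Sum = 15 + 8 + -2 + 0
= 21

21


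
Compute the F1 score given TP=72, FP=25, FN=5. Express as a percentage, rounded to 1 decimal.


Precision = TP / (TP + FP) = 72 / 97 = 0.7423
Recall = TP / (TP + FN) = 72 / 77 = 0.9351
F1 = 2 * P * R / (P + R)
= 2 * 0.7423 * 0.9351 / (0.7423 + 0.9351)
= 1.3881 / 1.6773
= 0.8276
As percentage: 82.8%

82.8


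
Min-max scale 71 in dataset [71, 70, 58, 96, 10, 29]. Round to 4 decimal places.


Min = 10, Max = 96
Range = 96 - 10 = 86
Scaled = (x - min) / (max - min)
= (71 - 10) / 86
= 61 / 86
= 0.7093

0.7093


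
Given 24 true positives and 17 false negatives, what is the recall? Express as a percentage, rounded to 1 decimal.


Recall = TP / (TP + FN) * 100
= 24 / (24 + 17)
= 24 / 41
= 0.5854
= 58.5%

58.5


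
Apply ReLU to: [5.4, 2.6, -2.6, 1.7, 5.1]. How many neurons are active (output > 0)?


ReLU(x) = max(0, x) for each element:
ReLU(5.4) = 5.4
ReLU(2.6) = 2.6
ReLU(-2.6) = 0
ReLU(1.7) = 1.7
ReLU(5.1) = 5.1
Active neurons (>0): 4

4


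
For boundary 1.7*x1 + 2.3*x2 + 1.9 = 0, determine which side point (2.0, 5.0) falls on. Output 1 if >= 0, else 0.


Compute 1.7 * 2.0 + 2.3 * 5.0 + 1.9
= 3.4 + 11.5 + 1.9
= 16.8
Since 16.8 >= 0, the point is on the positive side.

1


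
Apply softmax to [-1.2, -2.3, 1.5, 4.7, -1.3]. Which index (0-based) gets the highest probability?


Softmax is a monotonic transformation, so it preserves the argmax.
We need to find the index of the maximum logit.
Index 0: -1.2
Index 1: -2.3
Index 2: 1.5
Index 3: 4.7
Index 4: -1.3
Maximum logit = 4.7 at index 3

3


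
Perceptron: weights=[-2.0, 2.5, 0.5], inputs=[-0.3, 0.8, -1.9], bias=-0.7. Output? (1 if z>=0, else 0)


z = w . x + b
= -2.0*-0.3 + 2.5*0.8 + 0.5*-1.9 + -0.7
= 0.6 + 2.0 + -0.95 + -0.7
= 1.65 + -0.7
= 0.95
Since z = 0.95 >= 0, output = 1

1


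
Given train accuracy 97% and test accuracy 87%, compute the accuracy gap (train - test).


Gap = train_accuracy - test_accuracy
= 97 - 87
= 10%
This moderate gap may indicate mild overfitting.

10


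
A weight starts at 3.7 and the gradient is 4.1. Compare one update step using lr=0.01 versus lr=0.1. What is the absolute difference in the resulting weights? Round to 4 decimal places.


With lr=0.01: w_new = 3.7 - 0.01 * 4.1 = 3.659
With lr=0.1: w_new = 3.7 - 0.1 * 4.1 = 3.29
Absolute difference = |3.659 - 3.29|
= 0.3690

0.3690


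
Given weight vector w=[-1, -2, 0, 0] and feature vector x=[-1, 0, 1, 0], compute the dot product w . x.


Element-wise products:
-1 * -1 = 1
-2 * 0 = 0
0 * 1 = 0
0 * 0 = 0
Sum = 1 + 0 + 0 + 0
= 1

1


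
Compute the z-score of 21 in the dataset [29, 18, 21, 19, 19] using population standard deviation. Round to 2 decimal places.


Mean = (29 + 18 + 21 + 19 + 19) / 5 = 21.2
Variance = sum((x_i - mean)^2) / n = 16.16
Std = sqrt(16.16) = 4.02
Z = (x - mean) / std
= (21 - 21.2) / 4.02
= -0.2 / 4.02
= -0.05

-0.05


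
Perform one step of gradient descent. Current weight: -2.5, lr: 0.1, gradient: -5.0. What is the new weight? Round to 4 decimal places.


w_new = w_old - lr * gradient
= -2.5 - 0.1 * -5.0
= -2.5 - (-0.5)
= -2.0000

-2.0000


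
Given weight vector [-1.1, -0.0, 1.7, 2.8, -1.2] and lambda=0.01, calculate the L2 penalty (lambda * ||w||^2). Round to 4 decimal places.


Squaring each weight:
(-1.1)^2 = 1.21
(-0.0)^2 = 0.0
1.7^2 = 2.89
2.8^2 = 7.84
(-1.2)^2 = 1.44
Sum of squares = 13.38
Penalty = 0.01 * 13.38 = 0.1338

0.1338


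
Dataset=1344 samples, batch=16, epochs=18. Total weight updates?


Iterations per epoch = 1344 / 16 = 84
Total updates = iterations_per_epoch * epochs
= 84 * 18
= 1512

1512


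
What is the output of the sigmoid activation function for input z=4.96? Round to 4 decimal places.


sigmoid(z) = 1 / (1 + exp(-z))
exp(-(4.96)) = exp(-4.96) = 0.007
1 + 0.007 = 1.007
1 / 1.007 = 0.9930

0.9930


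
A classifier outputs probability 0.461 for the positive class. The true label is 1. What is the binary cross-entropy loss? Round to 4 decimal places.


For y=1: Loss = -log(p)
= -log(0.461)
= -(-0.7744)
= 0.7744

0.7744


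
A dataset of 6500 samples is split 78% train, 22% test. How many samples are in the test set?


Train samples = 6500 * 78% = 5070
Test samples = 6500 - 5070
= 1430

1430


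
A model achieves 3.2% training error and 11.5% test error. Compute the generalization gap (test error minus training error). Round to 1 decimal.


Generalization gap = test_error - train_error
= 11.5 - 3.2
= 8.3%
A moderate gap.

8.3


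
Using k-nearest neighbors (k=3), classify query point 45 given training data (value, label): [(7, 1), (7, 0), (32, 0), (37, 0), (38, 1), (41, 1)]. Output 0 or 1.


Distances from query 45:
Point 41 (class 1): distance = 4
Point 38 (class 1): distance = 7
Point 37 (class 0): distance = 8
K=3 nearest neighbors: classes = [1, 1, 0]
Votes for class 1: 2 / 3
Majority vote => class 1

1


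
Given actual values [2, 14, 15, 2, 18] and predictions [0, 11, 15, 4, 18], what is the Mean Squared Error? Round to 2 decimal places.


Differences: [2, 3, 0, -2, 0]
Squared errors: [4, 9, 0, 4, 0]
Sum of squared errors = 17
MSE = 17 / 5 = 3.40

3.40


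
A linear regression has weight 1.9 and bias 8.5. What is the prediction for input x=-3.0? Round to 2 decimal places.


y = 1.9 * -3.0 + (8.5)
= -5.7 + (8.5)
= 2.80

2.80


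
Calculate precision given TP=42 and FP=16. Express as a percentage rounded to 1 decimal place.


Precision = TP / (TP + FP) * 100
= 42 / (42 + 16)
= 42 / 58
= 0.7241
= 72.4%

72.4


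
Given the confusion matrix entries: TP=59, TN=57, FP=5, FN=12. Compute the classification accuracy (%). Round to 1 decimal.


Accuracy = (TP + TN) / (TP + TN + FP + FN) * 100
= (59 + 57) / (59 + 57 + 5 + 12)
= 116 / 133
= 0.8722
= 87.2%

87.2


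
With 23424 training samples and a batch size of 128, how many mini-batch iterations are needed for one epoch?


Iterations per epoch = dataset_size / batch_size
= 23424 / 128
= 183

183


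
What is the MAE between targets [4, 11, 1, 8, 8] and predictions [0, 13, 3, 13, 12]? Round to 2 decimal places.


Absolute errors: [4, 2, 2, 5, 4]
Sum of absolute errors = 17
MAE = 17 / 5 = 3.40

3.40


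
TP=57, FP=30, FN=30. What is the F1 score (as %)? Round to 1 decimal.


Precision = TP / (TP + FP) = 57 / 87 = 0.6552
Recall = TP / (TP + FN) = 57 / 87 = 0.6552
F1 = 2 * P * R / (P + R)
= 2 * 0.6552 * 0.6552 / (0.6552 + 0.6552)
= 0.8585 / 1.3103
= 0.6552
As percentage: 65.5%

65.5


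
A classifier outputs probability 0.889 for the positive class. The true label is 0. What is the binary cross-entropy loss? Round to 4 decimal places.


For y=0: Loss = -log(1-p)
= -log(1 - 0.889)
= -log(0.111)
= -(-2.1982)
= 2.1982

2.1982


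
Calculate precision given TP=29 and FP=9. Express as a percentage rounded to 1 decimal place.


Precision = TP / (TP + FP) * 100
= 29 / (29 + 9)
= 29 / 38
= 0.7632
= 76.3%

76.3


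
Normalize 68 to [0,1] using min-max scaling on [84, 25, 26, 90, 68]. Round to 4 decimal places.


Min = 25, Max = 90
Range = 90 - 25 = 65
Scaled = (x - min) / (max - min)
= (68 - 25) / 65
= 43 / 65
= 0.6615

0.6615


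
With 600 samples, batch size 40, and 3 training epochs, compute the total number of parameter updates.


Iterations per epoch = 600 / 40 = 15
Total updates = iterations_per_epoch * epochs
= 15 * 3
= 45

45


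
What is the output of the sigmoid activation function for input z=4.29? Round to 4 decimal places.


sigmoid(z) = 1 / (1 + exp(-z))
exp(-(4.29)) = exp(-4.29) = 0.0137
1 + 0.0137 = 1.0137
1 / 1.0137 = 0.9865

0.9865


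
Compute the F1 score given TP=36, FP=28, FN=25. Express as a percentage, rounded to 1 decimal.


Precision = TP / (TP + FP) = 36 / 64 = 0.5625
Recall = TP / (TP + FN) = 36 / 61 = 0.5902
F1 = 2 * P * R / (P + R)
= 2 * 0.5625 * 0.5902 / (0.5625 + 0.5902)
= 0.6639 / 1.1527
= 0.576
As percentage: 57.6%

57.6


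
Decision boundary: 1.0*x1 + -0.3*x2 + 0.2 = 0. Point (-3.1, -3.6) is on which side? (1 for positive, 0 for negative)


Compute 1.0 * -3.1 + -0.3 * -3.6 + 0.2
= -3.1 + 1.08 + 0.2
= -1.82
Since -1.82 < 0, the point is on the negative side.

0


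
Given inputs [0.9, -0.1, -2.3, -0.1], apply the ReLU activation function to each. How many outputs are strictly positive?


ReLU(x) = max(0, x) for each element:
ReLU(0.9) = 0.9
ReLU(-0.1) = 0
ReLU(-2.3) = 0
ReLU(-0.1) = 0
Active neurons (>0): 1

1


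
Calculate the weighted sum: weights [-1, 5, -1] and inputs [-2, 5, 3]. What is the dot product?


Element-wise products:
-1 * -2 = 2
5 * 5 = 25
-1 * 3 = -3
Sum = 2 + 25 + -3
= 24

24


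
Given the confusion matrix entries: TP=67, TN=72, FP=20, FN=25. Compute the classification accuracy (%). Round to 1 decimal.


Accuracy = (TP + TN) / (TP + TN + FP + FN) * 100
= (67 + 72) / (67 + 72 + 20 + 25)
= 139 / 184
= 0.7554
= 75.5%

75.5


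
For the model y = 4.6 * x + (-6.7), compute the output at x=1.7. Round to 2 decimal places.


y = 4.6 * 1.7 + (-6.7)
= 7.82 + (-6.7)
= 1.12

1.12


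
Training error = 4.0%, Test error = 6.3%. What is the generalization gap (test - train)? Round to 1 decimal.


Generalization gap = test_error - train_error
= 6.3 - 4.0
= 2.3%
A moderate gap.

2.3


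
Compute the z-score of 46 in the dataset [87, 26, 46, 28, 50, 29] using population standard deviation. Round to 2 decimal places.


Mean = (87 + 26 + 46 + 28 + 50 + 29) / 6 = 44.3333
Variance = sum((x_i - mean)^2) / n = 448.8889
Std = sqrt(448.8889) = 21.187
Z = (x - mean) / std
= (46 - 44.3333) / 21.187
= 1.6667 / 21.187
= 0.08

0.08


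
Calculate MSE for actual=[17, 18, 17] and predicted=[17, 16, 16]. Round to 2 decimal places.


Differences: [0, 2, 1]
Squared errors: [0, 4, 1]
Sum of squared errors = 5
MSE = 5 / 3 = 1.67

1.67


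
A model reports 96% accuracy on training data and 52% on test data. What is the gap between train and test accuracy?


Gap = train_accuracy - test_accuracy
= 96 - 52
= 44%
This large gap strongly indicates overfitting.

44


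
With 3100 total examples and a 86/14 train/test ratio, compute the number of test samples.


Train samples = 3100 * 86% = 2666
Test samples = 3100 - 2666
= 434

434


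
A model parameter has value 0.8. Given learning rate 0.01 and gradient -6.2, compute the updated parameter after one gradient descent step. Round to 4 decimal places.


w_new = w_old - lr * gradient
= 0.8 - 0.01 * -6.2
= 0.8 - (-0.062)
= 0.8620

0.8620


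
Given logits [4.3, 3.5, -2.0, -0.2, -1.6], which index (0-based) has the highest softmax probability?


Softmax is a monotonic transformation, so it preserves the argmax.
We need to find the index of the maximum logit.
Index 0: 4.3
Index 1: 3.5
Index 2: -2.0
Index 3: -0.2
Index 4: -1.6
Maximum logit = 4.3 at index 0

0


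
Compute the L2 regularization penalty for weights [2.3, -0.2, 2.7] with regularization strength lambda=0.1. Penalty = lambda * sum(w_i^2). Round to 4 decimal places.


Squaring each weight:
2.3^2 = 5.29
(-0.2)^2 = 0.04
2.7^2 = 7.29
Sum of squares = 12.62
Penalty = 0.1 * 12.62 = 1.2620

1.2620


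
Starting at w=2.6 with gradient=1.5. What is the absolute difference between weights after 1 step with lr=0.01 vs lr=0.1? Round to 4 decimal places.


With lr=0.01: w_new = 2.6 - 0.01 * 1.5 = 2.585
With lr=0.1: w_new = 2.6 - 0.1 * 1.5 = 2.45
Absolute difference = |2.585 - 2.45|
= 0.1350

0.1350


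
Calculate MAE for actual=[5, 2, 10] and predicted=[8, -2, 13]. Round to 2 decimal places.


Absolute errors: [3, 4, 3]
Sum of absolute errors = 10
MAE = 10 / 3 = 3.33

3.33


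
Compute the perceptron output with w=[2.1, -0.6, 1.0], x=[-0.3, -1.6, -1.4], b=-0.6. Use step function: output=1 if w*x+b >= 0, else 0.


z = w . x + b
= 2.1*-0.3 + -0.6*-1.6 + 1.0*-1.4 + -0.6
= -0.63 + 0.96 + -1.4 + -0.6
= -1.07 + -0.6
= -1.67
Since z = -1.67 < 0, output = 0

0


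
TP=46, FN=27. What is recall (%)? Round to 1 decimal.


Recall = TP / (TP + FN) * 100
= 46 / (46 + 27)
= 46 / 73
= 0.6301
= 63.0%

63.0


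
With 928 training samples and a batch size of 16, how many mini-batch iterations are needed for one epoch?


Iterations per epoch = dataset_size / batch_size
= 928 / 16
= 58

58


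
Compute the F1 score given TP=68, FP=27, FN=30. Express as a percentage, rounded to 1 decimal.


Precision = TP / (TP + FP) = 68 / 95 = 0.7158
Recall = TP / (TP + FN) = 68 / 98 = 0.6939
F1 = 2 * P * R / (P + R)
= 2 * 0.7158 * 0.6939 / (0.7158 + 0.6939)
= 0.9933 / 1.4097
= 0.7047
As percentage: 70.5%

70.5


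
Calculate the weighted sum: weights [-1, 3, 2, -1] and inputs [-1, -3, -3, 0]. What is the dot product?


Element-wise products:
-1 * -1 = 1
3 * -3 = -9
2 * -3 = -6
-1 * 0 = 0
Sum = 1 + -9 + -6 + 0
= -14

-14


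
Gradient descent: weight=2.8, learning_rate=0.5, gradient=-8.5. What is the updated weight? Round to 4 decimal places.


w_new = w_old - lr * gradient
= 2.8 - 0.5 * -8.5
= 2.8 - (-4.25)
= 7.0500

7.0500


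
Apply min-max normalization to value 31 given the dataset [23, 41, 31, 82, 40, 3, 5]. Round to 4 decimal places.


Min = 3, Max = 82
Range = 82 - 3 = 79
Scaled = (x - min) / (max - min)
= (31 - 3) / 79
= 28 / 79
= 0.3544

0.3544


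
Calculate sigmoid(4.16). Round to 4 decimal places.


sigmoid(z) = 1 / (1 + exp(-z))
exp(-(4.16)) = exp(-4.16) = 0.0156
1 + 0.0156 = 1.0156
1 / 1.0156 = 0.9846

0.9846


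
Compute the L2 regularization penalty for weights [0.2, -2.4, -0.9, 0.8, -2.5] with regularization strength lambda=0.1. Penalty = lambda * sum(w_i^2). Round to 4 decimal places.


Squaring each weight:
0.2^2 = 0.04
(-2.4)^2 = 5.76
(-0.9)^2 = 0.81
0.8^2 = 0.64
(-2.5)^2 = 6.25
Sum of squares = 13.5
Penalty = 0.1 * 13.5 = 1.3500

1.3500


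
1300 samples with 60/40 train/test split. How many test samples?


Train samples = 1300 * 60% = 780
Test samples = 1300 - 780
= 520

520


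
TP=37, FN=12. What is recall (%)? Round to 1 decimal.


Recall = TP / (TP + FN) * 100
= 37 / (37 + 12)
= 37 / 49
= 0.7551
= 75.5%

75.5


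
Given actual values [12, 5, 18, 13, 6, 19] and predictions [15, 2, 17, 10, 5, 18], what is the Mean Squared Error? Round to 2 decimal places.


Differences: [-3, 3, 1, 3, 1, 1]
Squared errors: [9, 9, 1, 9, 1, 1]
Sum of squared errors = 30
MSE = 30 / 6 = 5.00

5.00


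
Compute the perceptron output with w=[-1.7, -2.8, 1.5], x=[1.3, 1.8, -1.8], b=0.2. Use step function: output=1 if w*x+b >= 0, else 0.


z = w . x + b
= -1.7*1.3 + -2.8*1.8 + 1.5*-1.8 + 0.2
= -2.21 + -5.04 + -2.7 + 0.2
= -9.95 + 0.2
= -9.75
Since z = -9.75 < 0, output = 0

0


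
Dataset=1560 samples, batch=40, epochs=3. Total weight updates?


Iterations per epoch = 1560 / 40 = 39
Total updates = iterations_per_epoch * epochs
= 39 * 3
= 117

117


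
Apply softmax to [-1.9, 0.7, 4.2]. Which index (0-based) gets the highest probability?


Softmax is a monotonic transformation, so it preserves the argmax.
We need to find the index of the maximum logit.
Index 0: -1.9
Index 1: 0.7
Index 2: 4.2
Maximum logit = 4.2 at index 2

2


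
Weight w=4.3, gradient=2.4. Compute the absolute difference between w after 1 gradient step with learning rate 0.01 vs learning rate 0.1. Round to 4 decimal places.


With lr=0.01: w_new = 4.3 - 0.01 * 2.4 = 4.276
With lr=0.1: w_new = 4.3 - 0.1 * 2.4 = 4.06
Absolute difference = |4.276 - 4.06|
= 0.2160

0.2160


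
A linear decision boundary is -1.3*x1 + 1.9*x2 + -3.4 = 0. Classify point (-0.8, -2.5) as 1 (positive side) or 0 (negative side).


Compute -1.3 * -0.8 + 1.9 * -2.5 + -3.4
= 1.04 + -4.75 + -3.4
= -7.11
Since -7.11 < 0, the point is on the negative side.

0


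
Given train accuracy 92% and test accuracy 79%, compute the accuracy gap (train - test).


Gap = train_accuracy - test_accuracy
= 92 - 79
= 13%
This gap suggests the model is overfitting.

13


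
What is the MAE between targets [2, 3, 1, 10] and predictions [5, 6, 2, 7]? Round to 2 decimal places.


Absolute errors: [3, 3, 1, 3]
Sum of absolute errors = 10
MAE = 10 / 4 = 2.50

2.50


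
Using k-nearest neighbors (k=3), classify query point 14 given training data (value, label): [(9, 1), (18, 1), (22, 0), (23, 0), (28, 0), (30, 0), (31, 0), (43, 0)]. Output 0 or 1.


Distances from query 14:
Point 18 (class 1): distance = 4
Point 9 (class 1): distance = 5
Point 22 (class 0): distance = 8
K=3 nearest neighbors: classes = [1, 1, 0]
Votes for class 1: 2 / 3
Majority vote => class 1

1


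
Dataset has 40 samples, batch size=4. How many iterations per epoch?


Iterations per epoch = dataset_size / batch_size
= 40 / 4
= 10

10


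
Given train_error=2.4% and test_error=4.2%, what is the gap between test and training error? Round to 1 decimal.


Generalization gap = test_error - train_error
= 4.2 - 2.4
= 1.8%
A small gap suggests good generalization.

1.8


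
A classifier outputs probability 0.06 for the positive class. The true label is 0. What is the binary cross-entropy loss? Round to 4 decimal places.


For y=0: Loss = -log(1-p)
= -log(1 - 0.06)
= -log(0.94)
= -(-0.0619)
= 0.0619

0.0619


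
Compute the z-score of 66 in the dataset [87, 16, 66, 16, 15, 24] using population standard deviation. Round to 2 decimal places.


Mean = (87 + 16 + 66 + 16 + 15 + 24) / 6 = 37.3333
Variance = sum((x_i - mean)^2) / n = 812.5556
Std = sqrt(812.5556) = 28.5054
Z = (x - mean) / std
= (66 - 37.3333) / 28.5054
= 28.6667 / 28.5054
= 1.01

1.01


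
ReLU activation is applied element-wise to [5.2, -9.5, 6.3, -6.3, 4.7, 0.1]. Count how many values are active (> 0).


ReLU(x) = max(0, x) for each element:
ReLU(5.2) = 5.2
ReLU(-9.5) = 0
ReLU(6.3) = 6.3
ReLU(-6.3) = 0
ReLU(4.7) = 4.7
ReLU(0.1) = 0.1
Active neurons (>0): 4

4


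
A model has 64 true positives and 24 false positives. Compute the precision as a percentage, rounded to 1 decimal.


Precision = TP / (TP + FP) * 100
= 64 / (64 + 24)
= 64 / 88
= 0.7273
= 72.7%

72.7


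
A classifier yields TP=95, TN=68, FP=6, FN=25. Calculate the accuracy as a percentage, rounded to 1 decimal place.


Accuracy = (TP + TN) / (TP + TN + FP + FN) * 100
= (95 + 68) / (95 + 68 + 6 + 25)
= 163 / 194
= 0.8402
= 84.0%

84.0


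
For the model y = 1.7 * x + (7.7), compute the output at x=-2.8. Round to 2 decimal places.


y = 1.7 * -2.8 + (7.7)
= -4.76 + (7.7)
= 2.94

2.94


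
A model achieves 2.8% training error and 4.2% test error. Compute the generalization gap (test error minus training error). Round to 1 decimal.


Generalization gap = test_error - train_error
= 4.2 - 2.8
= 1.4%
A small gap suggests good generalization.

1.4


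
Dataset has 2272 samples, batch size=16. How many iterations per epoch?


Iterations per epoch = dataset_size / batch_size
= 2272 / 16
= 142

142


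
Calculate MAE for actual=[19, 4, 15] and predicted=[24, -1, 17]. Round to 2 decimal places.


Absolute errors: [5, 5, 2]
Sum of absolute errors = 12
MAE = 12 / 3 = 4.00

4.00


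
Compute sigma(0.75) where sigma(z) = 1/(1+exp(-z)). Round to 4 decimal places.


sigmoid(z) = 1 / (1 + exp(-z))
exp(-(0.75)) = exp(-0.75) = 0.4724
1 + 0.4724 = 1.4724
1 / 1.4724 = 0.6792

0.6792


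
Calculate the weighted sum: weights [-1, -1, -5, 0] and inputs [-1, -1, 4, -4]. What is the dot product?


Element-wise products:
-1 * -1 = 1
-1 * -1 = 1
-5 * 4 = -20
0 * -4 = 0
Sum = 1 + 1 + -20 + 0
= -18

-18


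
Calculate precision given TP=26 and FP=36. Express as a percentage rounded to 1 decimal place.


Precision = TP / (TP + FP) * 100
= 26 / (26 + 36)
= 26 / 62
= 0.4194
= 41.9%

41.9


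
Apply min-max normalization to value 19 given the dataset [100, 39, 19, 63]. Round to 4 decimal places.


Min = 19, Max = 100
Range = 100 - 19 = 81
Scaled = (x - min) / (max - min)
= (19 - 19) / 81
= 0 / 81
= 0.0000

0.0000


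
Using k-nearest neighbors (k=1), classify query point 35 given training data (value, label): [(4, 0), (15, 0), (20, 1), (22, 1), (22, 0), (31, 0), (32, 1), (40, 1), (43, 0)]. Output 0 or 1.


Distances from query 35:
Point 32 (class 1): distance = 3
K=1 nearest neighbors: classes = [1]
Votes for class 1: 1 / 1
Majority vote => class 1

1


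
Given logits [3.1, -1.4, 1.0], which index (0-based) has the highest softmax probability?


Softmax is a monotonic transformation, so it preserves the argmax.
We need to find the index of the maximum logit.
Index 0: 3.1
Index 1: -1.4
Index 2: 1.0
Maximum logit = 3.1 at index 0

0


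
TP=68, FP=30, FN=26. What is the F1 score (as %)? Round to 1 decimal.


Precision = TP / (TP + FP) = 68 / 98 = 0.6939
Recall = TP / (TP + FN) = 68 / 94 = 0.7234
F1 = 2 * P * R / (P + R)
= 2 * 0.6939 * 0.7234 / (0.6939 + 0.7234)
= 1.0039 / 1.4173
= 0.7083
As percentage: 70.8%

70.8


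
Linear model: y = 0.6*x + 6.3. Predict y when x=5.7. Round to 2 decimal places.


y = 0.6 * 5.7 + (6.3)
= 3.42 + (6.3)
= 9.72

9.72


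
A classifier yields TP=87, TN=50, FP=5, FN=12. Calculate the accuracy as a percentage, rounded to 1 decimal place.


Accuracy = (TP + TN) / (TP + TN + FP + FN) * 100
= (87 + 50) / (87 + 50 + 5 + 12)
= 137 / 154
= 0.8896
= 89.0%

89.0


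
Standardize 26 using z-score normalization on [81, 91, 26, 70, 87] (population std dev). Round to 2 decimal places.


Mean = (81 + 91 + 26 + 70 + 87) / 5 = 71.0
Variance = sum((x_i - mean)^2) / n = 556.4
Std = sqrt(556.4) = 23.5881
Z = (x - mean) / std
= (26 - 71.0) / 23.5881
= -45.0 / 23.5881
= -1.91

-1.91


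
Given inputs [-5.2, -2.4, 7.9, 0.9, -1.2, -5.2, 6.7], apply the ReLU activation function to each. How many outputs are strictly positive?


ReLU(x) = max(0, x) for each element:
ReLU(-5.2) = 0
ReLU(-2.4) = 0
ReLU(7.9) = 7.9
ReLU(0.9) = 0.9
ReLU(-1.2) = 0
ReLU(-5.2) = 0
ReLU(6.7) = 6.7
Active neurons (>0): 3

3


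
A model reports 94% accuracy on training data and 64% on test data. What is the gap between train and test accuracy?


Gap = train_accuracy - test_accuracy
= 94 - 64
= 30%
This large gap strongly indicates overfitting.

30


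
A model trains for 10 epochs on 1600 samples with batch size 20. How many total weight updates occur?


Iterations per epoch = 1600 / 20 = 80
Total updates = iterations_per_epoch * epochs
= 80 * 10
= 800

800


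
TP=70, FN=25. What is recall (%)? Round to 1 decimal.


Recall = TP / (TP + FN) * 100
= 70 / (70 + 25)
= 70 / 95
= 0.7368
= 73.7%

73.7


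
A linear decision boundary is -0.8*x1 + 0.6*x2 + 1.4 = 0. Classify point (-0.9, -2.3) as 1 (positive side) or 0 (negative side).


Compute -0.8 * -0.9 + 0.6 * -2.3 + 1.4
= 0.72 + -1.38 + 1.4
= 0.74
Since 0.74 >= 0, the point is on the positive side.

1


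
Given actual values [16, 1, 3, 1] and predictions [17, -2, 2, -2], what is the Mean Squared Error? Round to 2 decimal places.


Differences: [-1, 3, 1, 3]
Squared errors: [1, 9, 1, 9]
Sum of squared errors = 20
MSE = 20 / 4 = 5.00

5.00


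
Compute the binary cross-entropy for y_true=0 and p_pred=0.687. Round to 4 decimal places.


For y=0: Loss = -log(1-p)
= -log(1 - 0.687)
= -log(0.313)
= -(-1.1616)
= 1.1616

1.1616


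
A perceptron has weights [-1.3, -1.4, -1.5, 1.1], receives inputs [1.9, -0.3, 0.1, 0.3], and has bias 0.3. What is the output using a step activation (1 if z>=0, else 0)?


z = w . x + b
= -1.3*1.9 + -1.4*-0.3 + -1.5*0.1 + 1.1*0.3 + 0.3
= -2.47 + 0.42 + -0.15 + 0.33 + 0.3
= -1.87 + 0.3
= -1.57
Since z = -1.57 < 0, output = 0

0


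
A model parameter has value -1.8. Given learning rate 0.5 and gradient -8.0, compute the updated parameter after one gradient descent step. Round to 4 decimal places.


w_new = w_old - lr * gradient
= -1.8 - 0.5 * -8.0
= -1.8 - (-4.0)
= 2.2000

2.2000
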